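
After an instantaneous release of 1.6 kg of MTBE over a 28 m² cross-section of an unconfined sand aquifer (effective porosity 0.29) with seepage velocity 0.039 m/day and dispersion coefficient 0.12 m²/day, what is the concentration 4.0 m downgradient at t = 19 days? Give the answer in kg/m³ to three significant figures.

0.0115 kg/m³

For an instantaneous plane source, C(x,t) = M/(n_e·A·√(4πDt)) · exp(−(x−vt)²/(4Dt)), with n_e·A the pore (flow) area.
Plume center vt = 0.039 × 19 = 0.741 m, so the well at 4.0 m is 3.259 m downgradient of the peak.
√(4πDt) = 5.353 m, giving peak height M/(n_e·A·√(4πDt)) = 1.6/(0.29 × 28 × 5.353) = 0.03681 kg/m³.
(x−vt)²/(4Dt) = (3.259)²/(4 × 0.12 × 19) = 1.165; exp(−1.165) = 0.3119.
C = 0.03681 × 0.3119 = 0.0115 kg/m³.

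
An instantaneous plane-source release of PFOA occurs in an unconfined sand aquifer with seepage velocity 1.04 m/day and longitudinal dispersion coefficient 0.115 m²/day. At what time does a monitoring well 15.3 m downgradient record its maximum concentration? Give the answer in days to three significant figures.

14.6 days

For the 1D instantaneous-source solution, setting ∂C/∂t = 0 at fixed x gives v²t² + 2Dt − x² = 0, so t = (√(D² + v²x²) − D)/v².
√(D² + v²x²) = √(0.115² + 1.04² × 15.3²) = 15.91; v² = 1.0816.
t = (15.91 − 0.115)/1.0816 = 14.6 days (vs. the pure-advection estimate x/v = 14.7 d).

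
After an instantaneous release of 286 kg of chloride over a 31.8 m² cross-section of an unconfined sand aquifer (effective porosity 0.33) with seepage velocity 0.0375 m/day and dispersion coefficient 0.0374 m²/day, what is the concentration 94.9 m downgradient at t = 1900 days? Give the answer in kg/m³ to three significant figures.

For an instantaneous plane source, C(x,t) = M/(n_e·A·√(4πDt)) · exp(−(x−vt)²/(4Dt)), with n_e·A the pore (flow) area.
Plume center vt = 0.0375 × 1900 = 71.25 m, so the well at 94.9 m is 23.65 m downgradient of the peak.
√(4πDt) = 29.88 m, giving peak height M/(n_e·A·√(4πDt)) = 286/(0.33 × 31.8 × 29.88) = 0.9121 kg/m³.
(x−vt)²/(4Dt) = (23.65)²/(4 × 0.0374 × 1900) = 1.968; exp(−1.968) = 0.1397.
C = 0.9121 × 0.1397 = 0.127 kg/m³.

0.127 kg/m³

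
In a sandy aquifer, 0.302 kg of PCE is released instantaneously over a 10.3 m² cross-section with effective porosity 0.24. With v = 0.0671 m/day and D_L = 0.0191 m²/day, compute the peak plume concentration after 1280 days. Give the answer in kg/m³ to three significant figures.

0.00697 kg/m³

The peak of an instantaneous 1D plume sits at x = vt; there the Gaussian factor is 1 and C_max = M/(n_e·A·√(4πDt)), where n_e·A is the pore area the mass is dissolved in.
√(4πDt) = √(4π × 0.0191 × 1280) = 17.53 m, so C_max = 0.302/(0.24 × 10.3 × 17.53) = 0.00697 kg/m³.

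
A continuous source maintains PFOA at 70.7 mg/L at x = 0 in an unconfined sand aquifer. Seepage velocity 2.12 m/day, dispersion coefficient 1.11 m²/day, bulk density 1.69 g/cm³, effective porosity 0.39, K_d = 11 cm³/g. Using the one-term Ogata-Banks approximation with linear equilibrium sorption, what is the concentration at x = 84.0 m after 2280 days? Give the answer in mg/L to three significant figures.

Retardation factor R = 1 + ρ_b·K_d/n = 1 + 1.69 × 11/0.39 = 48.67.
Sorption retards both mechanisms: v_R = v/R = 0.04356 m/day, D_R = D/R = 0.02281 m²/day.
v_R·t = 0.04356 × 2280 = 99.3168 m; 2√(D_R t) = 14.42 m; argument = (84.0 − 99.3168)/14.42 = -1.062.
C = C₀ × ½·erfc(-1.062) = 70.7 × 0.9334 = 66.0 mg/L.

66.0 mg/L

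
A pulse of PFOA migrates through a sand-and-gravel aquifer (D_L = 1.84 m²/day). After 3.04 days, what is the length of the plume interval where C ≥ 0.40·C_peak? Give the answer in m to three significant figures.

9.06 m

The plume is Gaussian with σ = √(2Dt) = √(2 × 1.84 × 3.04) = 3.345 m.
C/C_peak = exp(−Δx²/(2σ²)) = 0.40 ⇒ Δx = σ·√(−2 ln 0.40) = 3.345 × 1.354 = 4.529 m.
Width = 2Δx = 9.06 m.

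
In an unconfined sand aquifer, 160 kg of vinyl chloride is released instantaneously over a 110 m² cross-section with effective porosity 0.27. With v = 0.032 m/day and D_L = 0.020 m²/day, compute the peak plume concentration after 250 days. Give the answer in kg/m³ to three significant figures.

0.680 kg/m³

The peak of an instantaneous 1D plume sits at x = vt; there the Gaussian factor is 1 and C_max = M/(n_e·A·√(4πDt)), where n_e·A is the pore area the mass is dissolved in.
√(4πDt) = √(4π × 0.020 × 250) = 7.927 m, so C_max = 160/(0.27 × 110 × 7.927) = 0.680 kg/m³.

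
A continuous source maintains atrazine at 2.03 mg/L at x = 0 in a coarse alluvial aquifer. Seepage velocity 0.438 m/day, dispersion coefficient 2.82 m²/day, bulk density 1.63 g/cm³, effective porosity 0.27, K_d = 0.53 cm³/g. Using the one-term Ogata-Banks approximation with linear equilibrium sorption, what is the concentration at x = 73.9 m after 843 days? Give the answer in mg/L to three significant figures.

1.34 mg/L

Retardation factor R = 1 + ρ_b·K_d/n = 1 + 1.63 × 0.53/0.27 = 4.200.
Sorption retards both mechanisms: v_R = v/R = 0.1043 m/day, D_R = D/R = 0.6714 m²/day.
v_R·t = 0.1043 × 843 = 87.9249 m; 2√(D_R t) = 47.58 m; argument = (73.9 − 87.9249)/47.58 = -0.2948.
C = C₀ × ½·erfc(-0.2948) = 2.03 × 0.6616 = 1.34 mg/L.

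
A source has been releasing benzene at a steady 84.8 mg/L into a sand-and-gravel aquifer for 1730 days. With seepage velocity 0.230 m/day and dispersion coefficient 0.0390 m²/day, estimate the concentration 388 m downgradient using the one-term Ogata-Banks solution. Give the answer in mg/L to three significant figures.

For a continuous step input, C/C₀ ≈ ½·erfc((x−vt)/(2√(Dt))).
vt = 0.230 × 1730 = 397.9 m and 2√(Dt) = 2√(0.0390 × 1730) = 16.43 m.
Argument (x−vt)/(2√(Dt)) = (388 − 397.9)/16.43 = -0.6026; ½·erfc(-0.6026) = 0.8029.
C = 84.8 × 0.8029 = 68.1 mg/L.

68.1 mg/L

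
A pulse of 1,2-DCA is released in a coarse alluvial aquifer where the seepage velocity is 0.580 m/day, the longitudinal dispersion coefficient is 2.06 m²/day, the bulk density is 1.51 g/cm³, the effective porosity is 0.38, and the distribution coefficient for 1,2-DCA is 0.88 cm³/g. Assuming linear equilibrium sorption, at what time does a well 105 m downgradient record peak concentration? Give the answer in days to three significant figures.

787 days

Retardation factor R = 1 + ρ_b·K_d/n = 1 + 1.51 × 0.88/0.38 = 4.497.
Sorption retards both mechanisms: v_R = v/R = 0.1290 m/day, D_R = D/R = 0.4581 m²/day.
Peak time from v_R²t² + 2D_R t − x² = 0: t = (√(D_R² + v_R²x²) − D_R)/v_R².
√(D_R² + v_R²x²) = √(0.4581² + 0.1290² × 105²) = 13.55; v_R² = 0.01664.
t = (13.55 − 0.4581)/0.01664 = 787 days.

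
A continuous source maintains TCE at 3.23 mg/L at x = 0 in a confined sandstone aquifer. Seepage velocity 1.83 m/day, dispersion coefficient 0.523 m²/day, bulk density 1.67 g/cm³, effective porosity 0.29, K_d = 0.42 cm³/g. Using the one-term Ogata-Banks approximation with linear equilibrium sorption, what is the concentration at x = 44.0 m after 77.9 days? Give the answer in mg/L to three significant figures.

Retardation factor R = 1 + ρ_b·K_d/n = 1 + 1.67 × 0.42/0.29 = 3.419.
Sorption retards both mechanisms: v_R = v/R = 0.5352 m/day, D_R = D/R = 0.1530 m²/day.
v_R·t = 0.5352 × 77.9 = 41.69208 m; 2√(D_R t) = 6.905 m; argument = (44.0 − 41.69208)/6.905 = 0.3342.
C = C₀ × ½·erfc(0.3342) = 3.23 × 0.3182 = 1.03 mg/L.

1.03 mg/L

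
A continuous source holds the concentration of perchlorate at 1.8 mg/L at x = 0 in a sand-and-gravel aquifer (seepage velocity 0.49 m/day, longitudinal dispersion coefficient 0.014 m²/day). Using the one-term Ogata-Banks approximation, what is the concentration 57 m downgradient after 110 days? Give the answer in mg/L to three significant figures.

0.0696 mg/L

For a continuous step input, C/C₀ ≈ ½·erfc((x−vt)/(2√(Dt))).
vt = 0.49 × 110 = 53.9 m and 2√(Dt) = 2√(0.014 × 110) = 2.482 m.
Argument (x−vt)/(2√(Dt)) = (57 − 53.9)/2.482 = 1.249; ½·erfc(1.249) = 0.03867.
C = 1.8 × 0.03867 = 0.0696 mg/L.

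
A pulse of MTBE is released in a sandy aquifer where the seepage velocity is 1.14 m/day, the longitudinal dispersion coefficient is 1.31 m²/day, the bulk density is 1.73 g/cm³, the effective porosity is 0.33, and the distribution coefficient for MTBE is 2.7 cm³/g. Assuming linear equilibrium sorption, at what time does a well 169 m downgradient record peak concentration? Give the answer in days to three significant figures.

Retardation factor R = 1 + ρ_b·K_d/n = 1 + 1.73 × 2.7/0.33 = 15.15.
Sorption retards both mechanisms: v_R = v/R = 0.07525 m/day, D_R = D/R = 0.08647 m²/day.
Peak time from v_R²t² + 2D_R t − x² = 0: t = (√(D_R² + v_R²x²) − D_R)/v_R².
√(D_R² + v_R²x²) = √(0.08647² + 0.07525² × 169²) = 12.72; v_R² = 0.005663.
t = (12.72 − 0.08647)/0.005663 = 2230 days.

2230 days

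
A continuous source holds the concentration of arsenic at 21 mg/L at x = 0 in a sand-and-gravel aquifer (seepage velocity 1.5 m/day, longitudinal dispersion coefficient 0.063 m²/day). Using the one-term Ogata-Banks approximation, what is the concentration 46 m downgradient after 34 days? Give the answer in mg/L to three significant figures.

20.8 mg/L

For a continuous step input, C/C₀ ≈ ½·erfc((x−vt)/(2√(Dt))).
vt = 1.5 × 34 = 51 m and 2√(Dt) = 2√(0.063 × 34) = 2.927 m.
Argument (x−vt)/(2√(Dt)) = (46 − 51)/2.927 = -1.708; ½·erfc(-1.708) = 0.9921.
C = 21 × 0.9921 = 20.8 mg/L.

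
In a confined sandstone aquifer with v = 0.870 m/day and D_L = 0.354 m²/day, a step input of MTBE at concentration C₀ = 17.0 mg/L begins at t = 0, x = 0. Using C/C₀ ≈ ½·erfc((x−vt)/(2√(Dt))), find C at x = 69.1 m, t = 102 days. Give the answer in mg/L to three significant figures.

16.8 mg/L

For a continuous step input, C/C₀ ≈ ½·erfc((x−vt)/(2√(Dt))).
vt = 0.870 × 102 = 88.74 m and 2√(Dt) = 2√(0.354 × 102) = 12.02 m.
Argument (x−vt)/(2√(Dt)) = (69.1 − 88.74)/12.02 = -1.634; ½·erfc(-1.634) = 0.9896.
C = 17.0 × 0.9896 = 16.8 mg/L.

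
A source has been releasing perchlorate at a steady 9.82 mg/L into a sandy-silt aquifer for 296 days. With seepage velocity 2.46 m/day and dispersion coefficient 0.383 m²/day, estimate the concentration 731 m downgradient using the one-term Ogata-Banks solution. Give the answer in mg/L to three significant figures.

For a continuous step input, C/C₀ ≈ ½·erfc((x−vt)/(2√(Dt))).
vt = 2.46 × 296 = 728.16 m and 2√(Dt) = 2√(0.383 × 296) = 21.29 m.
Argument (x−vt)/(2√(Dt)) = (731 − 728.16)/21.29 = 0.1334; ½·erfc(0.1334) = 0.4252.
C = 9.82 × 0.4252 = 4.18 mg/L.

4.18 mg/L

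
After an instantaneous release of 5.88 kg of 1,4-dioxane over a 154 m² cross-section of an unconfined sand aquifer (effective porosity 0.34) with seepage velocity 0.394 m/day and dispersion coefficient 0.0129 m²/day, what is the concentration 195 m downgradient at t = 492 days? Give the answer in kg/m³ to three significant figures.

For an instantaneous plane source, C(x,t) = M/(n_e·A·√(4πDt)) · exp(−(x−vt)²/(4Dt)), with n_e·A the pore (flow) area.
Plume center vt = 0.394 × 492 = 193.848 m, so the well at 195 m is 1.152 m downgradient of the peak.
√(4πDt) = 8.931 m, giving peak height M/(n_e·A·√(4πDt)) = 5.88/(0.34 × 154 × 8.931) = 0.01257 kg/m³.
(x−vt)²/(4Dt) = (1.152)²/(4 × 0.0129 × 492) = 0.05227; exp(−0.05227) = 0.9491.
C = 0.01257 × 0.9491 = 0.0119 kg/m³.

0.0119 kg/m³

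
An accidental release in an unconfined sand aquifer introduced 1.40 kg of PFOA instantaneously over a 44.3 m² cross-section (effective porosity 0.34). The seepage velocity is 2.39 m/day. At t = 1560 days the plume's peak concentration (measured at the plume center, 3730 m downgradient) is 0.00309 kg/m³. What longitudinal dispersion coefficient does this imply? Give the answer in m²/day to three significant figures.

At the plume center C_max = M/(n_e·A·√(4πDt)), so D = M²/(4πt·(n_e·A·C_max)²).
n_e·A·C_max = 0.34 × 44.3 × 0.00309 = 0.04654 kg/m.
D = 1.40²/(4π × 1560 × 0.04654²) = 0.0462 m²/day.

0.0462 m²/day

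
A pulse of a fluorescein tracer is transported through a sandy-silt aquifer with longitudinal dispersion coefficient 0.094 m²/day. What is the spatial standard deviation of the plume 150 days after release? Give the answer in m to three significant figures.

Dispersive spreading gives a Gaussian with σ² = 2Dt; advection only shifts the center.
σ = √(2 × 0.094 × 150) = 5.31 m.

5.31 m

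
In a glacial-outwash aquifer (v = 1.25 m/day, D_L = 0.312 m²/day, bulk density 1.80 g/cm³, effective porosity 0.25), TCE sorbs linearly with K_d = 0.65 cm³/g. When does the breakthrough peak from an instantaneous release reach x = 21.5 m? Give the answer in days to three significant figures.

96.6 days

Retardation factor R = 1 + ρ_b·K_d/n = 1 + 1.80 × 0.65/0.25 = 5.680.
Sorption retards both mechanisms: v_R = v/R = 0.2201 m/day, D_R = D/R = 0.05493 m²/day.
Peak time from v_R²t² + 2D_R t − x² = 0: t = (√(D_R² + v_R²x²) − D_R)/v_R².
√(D_R² + v_R²x²) = √(0.05493² + 0.2201² × 21.5²) = 4.732; v_R² = 0.04844.
t = (4.732 − 0.05493)/0.04844 = 96.6 days.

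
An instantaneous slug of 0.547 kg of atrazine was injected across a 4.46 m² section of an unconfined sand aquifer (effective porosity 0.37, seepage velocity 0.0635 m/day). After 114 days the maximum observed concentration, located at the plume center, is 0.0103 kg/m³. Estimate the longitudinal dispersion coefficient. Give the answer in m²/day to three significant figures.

At the plume center C_max = M/(n_e·A·√(4πDt)), so D = M²/(4πt·(n_e·A·C_max)²).
n_e·A·C_max = 0.37 × 4.46 × 0.0103 = 0.01700 kg/m.
D = 0.547²/(4π × 114 × 0.01700²) = 0.723 m²/day.

0.723 m²/day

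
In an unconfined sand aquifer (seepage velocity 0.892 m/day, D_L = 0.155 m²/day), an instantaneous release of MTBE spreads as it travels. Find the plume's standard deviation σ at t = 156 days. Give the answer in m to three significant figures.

6.95 m

Dispersive spreading gives a Gaussian with σ² = 2Dt; advection only shifts the center.
σ = √(2 × 0.155 × 156) = 6.95 m.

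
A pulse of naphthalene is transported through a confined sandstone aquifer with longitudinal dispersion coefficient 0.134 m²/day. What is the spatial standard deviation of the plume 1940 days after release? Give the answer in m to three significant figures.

22.8 m

Dispersive spreading gives a Gaussian with σ² = 2Dt; advection only shifts the center.
σ = √(2 × 0.134 × 1940) = 22.8 m.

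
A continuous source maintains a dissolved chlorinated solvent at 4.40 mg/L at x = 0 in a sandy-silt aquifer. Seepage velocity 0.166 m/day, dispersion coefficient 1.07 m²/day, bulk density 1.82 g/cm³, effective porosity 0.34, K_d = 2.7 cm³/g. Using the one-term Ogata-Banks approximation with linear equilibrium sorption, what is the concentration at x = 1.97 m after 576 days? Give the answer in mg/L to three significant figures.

Retardation factor R = 1 + ρ_b·K_d/n = 1 + 1.82 × 2.7/0.34 = 15.45.
Sorption retards both mechanisms: v_R = v/R = 0.01074 m/day, D_R = D/R = 0.06926 m²/day.
v_R·t = 0.01074 × 576 = 6.18624 m; 2√(D_R t) = 12.63 m; argument = (1.97 − 6.18624)/12.63 = -0.3338.
C = C₀ × ½·erfc(-0.3338) = 4.40 × 0.6816 = 3.00 mg/L.

3.00 mg/L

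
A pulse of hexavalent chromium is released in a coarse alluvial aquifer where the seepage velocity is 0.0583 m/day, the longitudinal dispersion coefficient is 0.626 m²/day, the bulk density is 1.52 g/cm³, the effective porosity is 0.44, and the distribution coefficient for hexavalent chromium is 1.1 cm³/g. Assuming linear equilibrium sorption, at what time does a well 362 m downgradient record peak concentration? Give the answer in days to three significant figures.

28900 days

Retardation factor R = 1 + ρ_b·K_d/n = 1 + 1.52 × 1.1/0.44 = 4.800.
Sorption retards both mechanisms: v_R = v/R = 0.01215 m/day, D_R = D/R = 0.1304 m²/day.
Peak time from v_R²t² + 2D_R t − x² = 0: t = (√(D_R² + v_R²x²) − D_R)/v_R².
√(D_R² + v_R²x²) = √(0.1304² + 0.01215² × 362²) = 4.400; v_R² = 0.0001476.
t = (4.400 − 0.1304)/0.0001476 = 28900 days.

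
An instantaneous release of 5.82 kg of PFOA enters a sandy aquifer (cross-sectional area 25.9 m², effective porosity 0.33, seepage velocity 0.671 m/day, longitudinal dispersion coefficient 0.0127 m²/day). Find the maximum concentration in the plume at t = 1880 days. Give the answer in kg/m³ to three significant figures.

0.0393 kg/m³

The peak of an instantaneous 1D plume sits at x = vt; there the Gaussian factor is 1 and C_max = M/(n_e·A·√(4πDt)), where n_e·A is the pore area the mass is dissolved in.
√(4πDt) = √(4π × 0.0127 × 1880) = 17.32 m, so C_max = 5.82/(0.33 × 25.9 × 17.32) = 0.0393 kg/m³.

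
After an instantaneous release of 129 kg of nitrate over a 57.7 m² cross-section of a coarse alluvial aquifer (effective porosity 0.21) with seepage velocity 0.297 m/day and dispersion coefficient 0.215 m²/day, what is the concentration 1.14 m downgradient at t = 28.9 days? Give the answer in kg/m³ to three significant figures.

0.130 kg/m³

For an instantaneous plane source, C(x,t) = M/(n_e·A·√(4πDt)) · exp(−(x−vt)²/(4Dt)), with n_e·A the pore (flow) area.
Plume center vt = 0.297 × 28.9 = 8.5833 m, so the well at 1.14 m is 7.4433 m upgradient of the peak.
√(4πDt) = 8.836 m, giving peak height M/(n_e·A·√(4πDt)) = 129/(0.21 × 57.7 × 8.836) = 1.205 kg/m³.
(x−vt)²/(4Dt) = (-7.4433)²/(4 × 0.215 × 28.9) = 2.229; exp(−2.229) = 0.1076.
C = 1.205 × 0.1076 = 0.130 kg/m³.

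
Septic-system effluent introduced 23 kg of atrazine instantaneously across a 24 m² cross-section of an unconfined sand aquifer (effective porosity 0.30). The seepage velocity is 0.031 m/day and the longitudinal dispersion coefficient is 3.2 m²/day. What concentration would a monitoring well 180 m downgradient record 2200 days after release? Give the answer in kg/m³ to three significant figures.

For an instantaneous plane source, C(x,t) = M/(n_e·A·√(4πDt)) · exp(−(x−vt)²/(4Dt)), with n_e·A the pore (flow) area.
Plume center vt = 0.031 × 2200 = 68.2 m, so the well at 180 m is 111.8 m downgradient of the peak.
√(4πDt) = 297.4 m, giving peak height M/(n_e·A·√(4πDt)) = 23/(0.30 × 24 × 297.4) = 0.01074 kg/m³.
(x−vt)²/(4Dt) = (111.8)²/(4 × 3.2 × 2200) = 0.4439; exp(−0.4439) = 0.6415.
C = 0.01074 × 0.6415 = 0.00689 kg/m³.

0.00689 kg/m³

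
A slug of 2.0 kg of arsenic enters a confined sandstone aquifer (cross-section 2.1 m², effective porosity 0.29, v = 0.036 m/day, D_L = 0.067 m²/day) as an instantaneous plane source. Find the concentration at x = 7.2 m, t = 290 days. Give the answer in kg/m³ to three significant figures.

For an instantaneous plane source, C(x,t) = M/(n_e·A·√(4πDt)) · exp(−(x−vt)²/(4Dt)), with n_e·A the pore (flow) area.
Plume center vt = 0.036 × 290 = 10.44 m, so the well at 7.2 m is 3.24 m upgradient of the peak.
√(4πDt) = 15.63 m, giving peak height M/(n_e·A·√(4πDt)) = 2.0/(0.29 × 2.1 × 15.63) = 0.2101 kg/m³.
(x−vt)²/(4Dt) = (-3.24)²/(4 × 0.067 × 290) = 0.1351; exp(−0.1351) = 0.8736.
C = 0.2101 × 0.8736 = 0.184 kg/m³.

0.184 kg/m³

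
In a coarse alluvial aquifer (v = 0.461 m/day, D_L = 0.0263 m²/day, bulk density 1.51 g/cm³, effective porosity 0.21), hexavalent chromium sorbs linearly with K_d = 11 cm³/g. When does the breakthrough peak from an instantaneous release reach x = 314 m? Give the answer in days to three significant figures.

Retardation factor R = 1 + ρ_b·K_d/n = 1 + 1.51 × 11/0.21 = 80.10.
Sorption retards both mechanisms: v_R = v/R = 0.005755 m/day, D_R = D/R = 0.0003283 m²/day.
Peak time from v_R²t² + 2D_R t − x² = 0: t = (√(D_R² + v_R²x²) − D_R)/v_R².
√(D_R² + v_R²x²) = √(0.0003283² + 0.005755² × 314²) = 1.807; v_R² = 3.312e-05.
t = (1.807 − 0.0003283)/3.312e-05 = 54500 days.

54500 days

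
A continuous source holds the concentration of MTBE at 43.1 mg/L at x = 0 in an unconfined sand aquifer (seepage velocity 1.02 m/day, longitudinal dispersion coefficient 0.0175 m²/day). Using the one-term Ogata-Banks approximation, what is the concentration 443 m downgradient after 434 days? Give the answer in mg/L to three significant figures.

20.1 mg/L

For a continuous step input, C/C₀ ≈ ½·erfc((x−vt)/(2√(Dt))).
vt = 1.02 × 434 = 442.68 m and 2√(Dt) = 2√(0.0175 × 434) = 5.512 m.
Argument (x−vt)/(2√(Dt)) = (443 − 442.68)/5.512 = 0.05806; ½·erfc(0.05806) = 0.4673.
C = 43.1 × 0.4673 = 20.1 mg/L.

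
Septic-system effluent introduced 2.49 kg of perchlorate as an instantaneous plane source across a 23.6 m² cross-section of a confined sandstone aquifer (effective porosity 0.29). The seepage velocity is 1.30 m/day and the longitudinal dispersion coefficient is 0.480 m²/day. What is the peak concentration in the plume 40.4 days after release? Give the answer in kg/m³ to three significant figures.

The peak of an instantaneous 1D plume sits at x = vt; there the Gaussian factor is 1 and C_max = M/(n_e·A·√(4πDt)), where n_e·A is the pore area the mass is dissolved in.
√(4πDt) = √(4π × 0.480 × 40.4) = 15.61 m, so C_max = 2.49/(0.29 × 23.6 × 15.61) = 0.0233 kg/m³.

0.0233 kg/m³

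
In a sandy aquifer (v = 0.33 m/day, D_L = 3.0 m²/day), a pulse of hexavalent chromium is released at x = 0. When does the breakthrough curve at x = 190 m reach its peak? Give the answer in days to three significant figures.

549 days

For the 1D instantaneous-source solution, setting ∂C/∂t = 0 at fixed x gives v²t² + 2Dt − x² = 0, so t = (√(D² + v²x²) − D)/v².
√(D² + v²x²) = √(3.0² + 0.33² × 190²) = 62.77; v² = 0.1089.
t = (62.77 − 3.0)/0.1089 = 549 days (vs. the pure-advection estimate x/v = 576 d).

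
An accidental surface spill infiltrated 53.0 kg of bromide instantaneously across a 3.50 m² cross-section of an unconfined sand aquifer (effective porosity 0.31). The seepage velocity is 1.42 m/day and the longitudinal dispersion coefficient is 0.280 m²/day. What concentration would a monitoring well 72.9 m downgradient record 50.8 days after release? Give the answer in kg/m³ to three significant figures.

3.62 kg/m³

For an instantaneous plane source, C(x,t) = M/(n_e·A·√(4πDt)) · exp(−(x−vt)²/(4Dt)), with n_e·A the pore (flow) area.
Plume center vt = 1.42 × 50.8 = 72.136 m, so the well at 72.9 m is 0.764 m downgradient of the peak.
√(4πDt) = 13.37 m, giving peak height M/(n_e·A·√(4πDt)) = 53.0/(0.31 × 3.50 × 13.37) = 3.654 kg/m³.
(x−vt)²/(4Dt) = (0.764)²/(4 × 0.280 × 50.8) = 0.01026; exp(−0.01026) = 0.9898.
C = 3.654 × 0.9898 = 3.62 kg/m³.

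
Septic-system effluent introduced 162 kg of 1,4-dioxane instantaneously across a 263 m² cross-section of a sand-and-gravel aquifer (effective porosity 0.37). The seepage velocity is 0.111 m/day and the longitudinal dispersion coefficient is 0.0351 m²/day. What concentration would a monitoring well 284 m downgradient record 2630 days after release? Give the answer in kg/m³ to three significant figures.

0.0412 kg/m³

For an instantaneous plane source, C(x,t) = M/(n_e·A·√(4πDt)) · exp(−(x−vt)²/(4Dt)), with n_e·A the pore (flow) area.
Plume center vt = 0.111 × 2630 = 291.93 m, so the well at 284 m is 7.93 m upgradient of the peak.
√(4πDt) = 34.06 m, giving peak height M/(n_e·A·√(4πDt)) = 162/(0.37 × 263 × 34.06) = 0.04888 kg/m³.
(x−vt)²/(4Dt) = (-7.93)²/(4 × 0.0351 × 2630) = 0.1703; exp(−0.1703) = 0.8434.
C = 0.04888 × 0.8434 = 0.0412 kg/m³.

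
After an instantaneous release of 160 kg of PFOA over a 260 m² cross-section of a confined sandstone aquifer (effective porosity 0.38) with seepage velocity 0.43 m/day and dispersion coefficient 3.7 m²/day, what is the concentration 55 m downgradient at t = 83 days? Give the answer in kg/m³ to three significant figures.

0.0192 kg/m³

For an instantaneous plane source, C(x,t) = M/(n_e·A·√(4πDt)) · exp(−(x−vt)²/(4Dt)), with n_e·A the pore (flow) area.
Plume center vt = 0.43 × 83 = 35.69 m, so the well at 55 m is 19.31 m downgradient of the peak.
√(4πDt) = 62.12 m, giving peak height M/(n_e·A·√(4πDt)) = 160/(0.38 × 260 × 62.12) = 0.02607 kg/m³.
(x−vt)²/(4Dt) = (19.31)²/(4 × 3.7 × 83) = 0.3035; exp(−0.3035) = 0.7382.
C = 0.02607 × 0.7382 = 0.0192 kg/m³.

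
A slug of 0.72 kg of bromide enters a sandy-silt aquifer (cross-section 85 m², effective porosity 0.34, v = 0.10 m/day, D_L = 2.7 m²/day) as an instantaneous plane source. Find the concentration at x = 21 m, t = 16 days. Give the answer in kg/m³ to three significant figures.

For an instantaneous plane source, C(x,t) = M/(n_e·A·√(4πDt)) · exp(−(x−vt)²/(4Dt)), with n_e·A the pore (flow) area.
Plume center vt = 0.10 × 16 = 1.6 m, so the well at 21 m is 19.4 m downgradient of the peak.
√(4πDt) = 23.30 m, giving peak height M/(n_e·A·√(4πDt)) = 0.72/(0.34 × 85 × 23.30) = 0.001069 kg/m³.
(x−vt)²/(4Dt) = (19.4)²/(4 × 2.7 × 16) = 2.178; exp(−2.178) = 0.1133.
C = 0.001069 × 0.1133 = 0.000121 kg/m³.

0.000121 kg/m³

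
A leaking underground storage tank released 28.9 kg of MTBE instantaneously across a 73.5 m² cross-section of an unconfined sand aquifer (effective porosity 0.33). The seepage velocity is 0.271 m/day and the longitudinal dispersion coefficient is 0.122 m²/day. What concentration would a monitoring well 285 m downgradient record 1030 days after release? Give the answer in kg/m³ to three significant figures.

0.0280 kg/m³

For an instantaneous plane source, C(x,t) = M/(n_e·A·√(4πDt)) · exp(−(x−vt)²/(4Dt)), with n_e·A the pore (flow) area.
Plume center vt = 0.271 × 1030 = 279.13 m, so the well at 285 m is 5.87 m downgradient of the peak.
√(4πDt) = 39.74 m, giving peak height M/(n_e·A·√(4πDt)) = 28.9/(0.33 × 73.5 × 39.74) = 0.02998 kg/m³.
(x−vt)²/(4Dt) = (5.87)²/(4 × 0.122 × 1030) = 0.06855; exp(−0.06855) = 0.9337.
C = 0.02998 × 0.9337 = 0.0280 kg/m³.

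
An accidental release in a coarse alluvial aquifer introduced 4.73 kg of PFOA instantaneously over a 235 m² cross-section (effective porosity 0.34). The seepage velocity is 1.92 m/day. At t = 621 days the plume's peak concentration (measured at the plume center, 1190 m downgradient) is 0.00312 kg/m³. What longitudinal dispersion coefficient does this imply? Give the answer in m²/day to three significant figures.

0.0461 m²/day

At the plume center C_max = M/(n_e·A·√(4πDt)), so D = M²/(4πt·(n_e·A·C_max)²).
n_e·A·C_max = 0.34 × 235 × 0.00312 = 0.2493 kg/m.
D = 4.73²/(4π × 621 × 0.2493²) = 0.0461 m²/day.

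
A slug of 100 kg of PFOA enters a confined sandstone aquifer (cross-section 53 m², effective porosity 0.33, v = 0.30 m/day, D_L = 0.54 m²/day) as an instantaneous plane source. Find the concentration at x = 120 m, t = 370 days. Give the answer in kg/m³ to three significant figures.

0.103 kg/m³

For an instantaneous plane source, C(x,t) = M/(n_e·A·√(4πDt)) · exp(−(x−vt)²/(4Dt)), with n_e·A the pore (flow) area.
Plume center vt = 0.30 × 370 = 111 m, so the well at 120 m is 9 m downgradient of the peak.
√(4πDt) = 50.11 m, giving peak height M/(n_e·A·√(4πDt)) = 100/(0.33 × 53 × 50.11) = 0.1141 kg/m³.
(x−vt)²/(4Dt) = (9)²/(4 × 0.54 × 370) = 0.1014; exp(−0.1014) = 0.9036.
C = 0.1141 × 0.9036 = 0.103 kg/m³.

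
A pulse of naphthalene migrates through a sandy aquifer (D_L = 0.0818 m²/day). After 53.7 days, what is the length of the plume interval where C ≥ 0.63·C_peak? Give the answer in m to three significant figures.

The plume is Gaussian with σ = √(2Dt) = √(2 × 0.0818 × 53.7) = 2.964 m.
C/C_peak = exp(−Δx²/(2σ²)) = 0.63 ⇒ Δx = σ·√(−2 ln 0.63) = 2.964 × 0.9613 = 2.849 m.
Width = 2Δx = 5.70 m.

5.70 m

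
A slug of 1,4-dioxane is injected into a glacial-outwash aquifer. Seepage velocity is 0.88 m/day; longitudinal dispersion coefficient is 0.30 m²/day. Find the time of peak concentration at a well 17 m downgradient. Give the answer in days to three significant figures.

18.9 days

For the 1D instantaneous-source solution, setting ∂C/∂t = 0 at fixed x gives v²t² + 2Dt − x² = 0, so t = (√(D² + v²x²) − D)/v².
√(D² + v²x²) = √(0.30² + 0.88² × 17²) = 14.96; v² = 0.7744.
t = (14.96 − 0.30)/0.7744 = 18.9 days (vs. the pure-advection estimate x/v = 19.3 d).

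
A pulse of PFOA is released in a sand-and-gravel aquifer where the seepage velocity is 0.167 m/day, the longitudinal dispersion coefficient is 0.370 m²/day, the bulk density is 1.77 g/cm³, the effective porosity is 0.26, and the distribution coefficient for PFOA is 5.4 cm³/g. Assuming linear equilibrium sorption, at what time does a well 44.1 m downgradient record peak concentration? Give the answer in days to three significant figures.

9480 days

Retardation factor R = 1 + ρ_b·K_d/n = 1 + 1.77 × 5.4/0.26 = 37.76.
Sorption retards both mechanisms: v_R = v/R = 0.004423 m/day, D_R = D/R = 0.009799 m²/day.
Peak time from v_R²t² + 2D_R t − x² = 0: t = (√(D_R² + v_R²x²) − D_R)/v_R².
√(D_R² + v_R²x²) = √(0.009799² + 0.004423² × 44.1²) = 0.1953; v_R² = 1.956e-05.
t = (0.1953 − 0.009799)/1.956e-05 = 9480 days.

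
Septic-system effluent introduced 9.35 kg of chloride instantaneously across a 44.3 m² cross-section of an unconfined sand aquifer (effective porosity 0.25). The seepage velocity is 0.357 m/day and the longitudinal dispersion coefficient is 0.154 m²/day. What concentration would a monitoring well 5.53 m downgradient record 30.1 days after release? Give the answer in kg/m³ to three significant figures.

For an instantaneous plane source, C(x,t) = M/(n_e·A·√(4πDt)) · exp(−(x−vt)²/(4Dt)), with n_e·A the pore (flow) area.
Plume center vt = 0.357 × 30.1 = 10.7457 m, so the well at 5.53 m is 5.2157 m upgradient of the peak.
√(4πDt) = 7.632 m, giving peak height M/(n_e·A·√(4πDt)) = 9.35/(0.25 × 44.3 × 7.632) = 0.1106 kg/m³.
(x−vt)²/(4Dt) = (-5.2157)²/(4 × 0.154 × 30.1) = 1.467; exp(−1.467) = 0.2306.
C = 0.1106 × 0.2306 = 0.0255 kg/m³.

0.0255 kg/m³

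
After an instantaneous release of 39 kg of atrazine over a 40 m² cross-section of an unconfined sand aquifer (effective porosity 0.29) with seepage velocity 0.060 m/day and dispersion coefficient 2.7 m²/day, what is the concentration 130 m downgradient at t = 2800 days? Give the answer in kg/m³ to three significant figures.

0.0104 kg/m³

For an instantaneous plane source, C(x,t) = M/(n_e·A·√(4πDt)) · exp(−(x−vt)²/(4Dt)), with n_e·A the pore (flow) area.
Plume center vt = 0.060 × 2800 = 168 m, so the well at 130 m is 38 m upgradient of the peak.
√(4πDt) = 308.2 m, giving peak height M/(n_e·A·√(4πDt)) = 39/(0.29 × 40 × 308.2) = 0.01091 kg/m³.
(x−vt)²/(4Dt) = (-38)²/(4 × 2.7 × 2800) = 0.04775; exp(−0.04775) = 0.9534.
C = 0.01091 × 0.9534 = 0.0104 kg/m³.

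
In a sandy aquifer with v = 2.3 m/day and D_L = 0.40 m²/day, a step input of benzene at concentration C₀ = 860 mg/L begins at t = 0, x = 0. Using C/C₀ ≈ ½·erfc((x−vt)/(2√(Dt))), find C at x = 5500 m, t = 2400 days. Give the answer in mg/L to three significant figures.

581 mg/L

For a continuous step input, C/C₀ ≈ ½·erfc((x−vt)/(2√(Dt))).
vt = 2.3 × 2400 = 5520 m and 2√(Dt) = 2√(0.40 × 2400) = 61.97 m.
Argument (x−vt)/(2√(Dt)) = (5500 − 5520)/61.97 = -0.3227; ½·erfc(-0.3227) = 0.6759.
C = 860 × 0.6759 = 581 mg/L.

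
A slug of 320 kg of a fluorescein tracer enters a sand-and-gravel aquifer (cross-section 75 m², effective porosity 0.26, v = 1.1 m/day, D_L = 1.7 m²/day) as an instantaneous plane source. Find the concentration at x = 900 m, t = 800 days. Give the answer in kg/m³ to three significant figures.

For an instantaneous plane source, C(x,t) = M/(n_e·A·√(4πDt)) · exp(−(x−vt)²/(4Dt)), with n_e·A the pore (flow) area.
Plume center vt = 1.1 × 800 = 880 m, so the well at 900 m is 20 m downgradient of the peak.
√(4πDt) = 130.7 m, giving peak height M/(n_e·A·√(4πDt)) = 320/(0.26 × 75 × 130.7) = 0.1256 kg/m³.
(x−vt)²/(4Dt) = (20)²/(4 × 1.7 × 800) = 0.07353; exp(−0.07353) = 0.9291.
C = 0.1256 × 0.9291 = 0.117 kg/m³.

0.117 kg/m³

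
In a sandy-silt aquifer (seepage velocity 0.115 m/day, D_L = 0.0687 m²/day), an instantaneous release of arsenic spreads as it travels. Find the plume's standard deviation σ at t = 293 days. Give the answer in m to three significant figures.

6.34 m

Dispersive spreading gives a Gaussian with σ² = 2Dt; advection only shifts the center.
σ = √(2 × 0.0687 × 293) = 6.34 m.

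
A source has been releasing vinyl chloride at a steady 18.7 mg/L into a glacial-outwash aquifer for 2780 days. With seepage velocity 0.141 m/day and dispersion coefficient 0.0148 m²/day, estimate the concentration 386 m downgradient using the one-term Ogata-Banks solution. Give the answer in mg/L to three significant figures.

For a continuous step input, C/C₀ ≈ ½·erfc((x−vt)/(2√(Dt))).
vt = 0.141 × 2780 = 391.98 m and 2√(Dt) = 2√(0.0148 × 2780) = 12.83 m.
Argument (x−vt)/(2√(Dt)) = (386 − 391.98)/12.83 = -0.4661; ½·erfc(-0.4661) = 0.7451.
C = 18.7 × 0.7451 = 13.9 mg/L.

13.9 mg/L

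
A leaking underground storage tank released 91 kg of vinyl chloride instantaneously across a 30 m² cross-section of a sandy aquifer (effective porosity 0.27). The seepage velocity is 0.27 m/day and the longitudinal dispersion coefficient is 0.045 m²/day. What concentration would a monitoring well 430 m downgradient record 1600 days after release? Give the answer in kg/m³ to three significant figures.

For an instantaneous plane source, C(x,t) = M/(n_e·A·√(4πDt)) · exp(−(x−vt)²/(4Dt)), with n_e·A the pore (flow) area.
Plume center vt = 0.27 × 1600 = 432 m, so the well at 430 m is 2 m upgradient of the peak.
√(4πDt) = 30.08 m, giving peak height M/(n_e·A·√(4πDt)) = 91/(0.27 × 30 × 30.08) = 0.3735 kg/m³.
(x−vt)²/(4Dt) = (-2)²/(4 × 0.045 × 1600) = 0.01389; exp(−0.01389) = 0.9862.
C = 0.3735 × 0.9862 = 0.368 kg/m³.

0.368 kg/m³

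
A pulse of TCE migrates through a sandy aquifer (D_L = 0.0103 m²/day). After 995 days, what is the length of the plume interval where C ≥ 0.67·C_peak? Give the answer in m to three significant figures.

The plume is Gaussian with σ = √(2Dt) = √(2 × 0.0103 × 995) = 4.527 m.
C/C_peak = exp(−Δx²/(2σ²)) = 0.67 ⇒ Δx = σ·√(−2 ln 0.67) = 4.527 × 0.8950 = 4.052 m.
Width = 2Δx = 8.10 m.

8.10 m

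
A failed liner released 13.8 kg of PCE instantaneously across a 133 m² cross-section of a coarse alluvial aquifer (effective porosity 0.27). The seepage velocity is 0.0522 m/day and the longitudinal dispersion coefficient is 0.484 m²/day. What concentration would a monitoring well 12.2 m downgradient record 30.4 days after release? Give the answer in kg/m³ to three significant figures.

For an instantaneous plane source, C(x,t) = M/(n_e·A·√(4πDt)) · exp(−(x−vt)²/(4Dt)), with n_e·A the pore (flow) area.
Plume center vt = 0.0522 × 30.4 = 1.58688 m, so the well at 12.2 m is 10.61312 m downgradient of the peak.
√(4πDt) = 13.60 m, giving peak height M/(n_e·A·√(4πDt)) = 13.8/(0.27 × 133 × 13.60) = 0.02826 kg/m³.
(x−vt)²/(4Dt) = (10.61312)²/(4 × 0.484 × 30.4) = 1.914; exp(−1.914) = 0.1475.
C = 0.02826 × 0.1475 = 0.00417 kg/m³.

0.00417 kg/m³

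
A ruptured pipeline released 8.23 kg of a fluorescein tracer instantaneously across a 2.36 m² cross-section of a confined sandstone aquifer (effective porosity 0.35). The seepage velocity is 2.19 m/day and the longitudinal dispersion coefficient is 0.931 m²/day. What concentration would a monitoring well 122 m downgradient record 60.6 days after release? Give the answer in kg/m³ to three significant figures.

0.225 kg/m³

For an instantaneous plane source, C(x,t) = M/(n_e·A·√(4πDt)) · exp(−(x−vt)²/(4Dt)), with n_e·A the pore (flow) area.
Plume center vt = 2.19 × 60.6 = 132.714 m, so the well at 122 m is 10.714 m upgradient of the peak.
√(4πDt) = 26.63 m, giving peak height M/(n_e·A·√(4πDt)) = 8.23/(0.35 × 2.36 × 26.63) = 0.3742 kg/m³.
(x−vt)²/(4Dt) = (-10.714)²/(4 × 0.931 × 60.6) = 0.5087; exp(−0.5087) = 0.6013.
C = 0.3742 × 0.6013 = 0.225 kg/m³.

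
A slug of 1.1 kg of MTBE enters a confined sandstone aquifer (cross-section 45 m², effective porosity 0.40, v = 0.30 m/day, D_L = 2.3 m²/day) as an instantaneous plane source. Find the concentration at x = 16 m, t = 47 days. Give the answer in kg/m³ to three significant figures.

For an instantaneous plane source, C(x,t) = M/(n_e·A·√(4πDt)) · exp(−(x−vt)²/(4Dt)), with n_e·A the pore (flow) area.
Plume center vt = 0.30 × 47 = 14.1 m, so the well at 16 m is 1.9 m downgradient of the peak.
√(4πDt) = 36.86 m, giving peak height M/(n_e·A·√(4πDt)) = 1.1/(0.40 × 45 × 36.86) = 0.001658 kg/m³.
(x−vt)²/(4Dt) = (1.9)²/(4 × 2.3 × 47) = 0.008349; exp(−0.008349) = 0.9917.
C = 0.001658 × 0.9917 = 0.00164 kg/m³.

0.00164 kg/m³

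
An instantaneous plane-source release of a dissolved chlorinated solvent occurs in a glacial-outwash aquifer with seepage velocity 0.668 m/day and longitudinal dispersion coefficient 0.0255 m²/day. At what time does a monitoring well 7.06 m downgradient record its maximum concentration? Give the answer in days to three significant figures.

10.5 days

For the 1D instantaneous-source solution, setting ∂C/∂t = 0 at fixed x gives v²t² + 2Dt − x² = 0, so t = (√(D² + v²x²) − D)/v².
√(D² + v²x²) = √(0.0255² + 0.668² × 7.06²) = 4.716; v² = 0.446224.
t = (4.716 − 0.0255)/0.446224 = 10.5 days (vs. the pure-advection estimate x/v = 10.6 d).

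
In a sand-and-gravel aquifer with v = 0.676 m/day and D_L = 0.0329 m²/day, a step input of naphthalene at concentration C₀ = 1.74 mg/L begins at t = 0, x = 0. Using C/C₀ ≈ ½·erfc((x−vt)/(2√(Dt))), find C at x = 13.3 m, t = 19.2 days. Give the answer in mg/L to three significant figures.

0.675 mg/L

For a continuous step input, C/C₀ ≈ ½·erfc((x−vt)/(2√(Dt))).
vt = 0.676 × 19.2 = 12.9792 m and 2√(Dt) = 2√(0.0329 × 19.2) = 1.590 m.
Argument (x−vt)/(2√(Dt)) = (13.3 − 12.9792)/1.590 = 0.2018; ½·erfc(0.2018) = 0.3877.
C = 1.74 × 0.3877 = 0.675 mg/L.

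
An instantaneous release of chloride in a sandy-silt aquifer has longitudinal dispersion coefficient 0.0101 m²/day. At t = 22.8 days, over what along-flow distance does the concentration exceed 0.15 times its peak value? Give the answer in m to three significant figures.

2.64 m

The plume is Gaussian with σ = √(2Dt) = √(2 × 0.0101 × 22.8) = 0.6786 m.
C/C_peak = exp(−Δx²/(2σ²)) = 0.15 ⇒ Δx = σ·√(−2 ln 0.15) = 0.6786 × 1.948 = 1.322 m.
Width = 2Δx = 2.64 m.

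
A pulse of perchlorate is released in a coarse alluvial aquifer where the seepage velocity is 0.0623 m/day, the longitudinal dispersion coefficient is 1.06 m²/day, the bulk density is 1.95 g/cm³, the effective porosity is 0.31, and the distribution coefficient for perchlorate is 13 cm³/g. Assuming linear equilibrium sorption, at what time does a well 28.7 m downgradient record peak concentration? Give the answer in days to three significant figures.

Retardation factor R = 1 + ρ_b·K_d/n = 1 + 1.95 × 13/0.31 = 82.77.
Sorption retards both mechanisms: v_R = v/R = 0.0007527 m/day, D_R = D/R = 0.01281 m²/day.
Peak time from v_R²t² + 2D_R t − x² = 0: t = (√(D_R² + v_R²x²) − D_R)/v_R².
√(D_R² + v_R²x²) = √(0.01281² + 0.0007527² × 28.7²) = 0.02512; v_R² = 5.666e-07.
t = (0.02512 − 0.01281)/5.666e-07 = 21700 days.

21700 days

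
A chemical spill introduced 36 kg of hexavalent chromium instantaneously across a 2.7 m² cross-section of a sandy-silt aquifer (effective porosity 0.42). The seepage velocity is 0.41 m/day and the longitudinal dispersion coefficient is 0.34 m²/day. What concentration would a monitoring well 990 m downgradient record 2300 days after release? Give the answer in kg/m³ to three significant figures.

0.158 kg/m³

For an instantaneous plane source, C(x,t) = M/(n_e·A·√(4πDt)) · exp(−(x−vt)²/(4Dt)), with n_e·A the pore (flow) area.
Plume center vt = 0.41 × 2300 = 943 m, so the well at 990 m is 47 m downgradient of the peak.
√(4πDt) = 99.13 m, giving peak height M/(n_e·A·√(4πDt)) = 36/(0.42 × 2.7 × 99.13) = 0.3202 kg/m³.
(x−vt)²/(4Dt) = (47)²/(4 × 0.34 × 2300) = 0.7062; exp(−0.7062) = 0.4935.
C = 0.3202 × 0.4935 = 0.158 kg/m³.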